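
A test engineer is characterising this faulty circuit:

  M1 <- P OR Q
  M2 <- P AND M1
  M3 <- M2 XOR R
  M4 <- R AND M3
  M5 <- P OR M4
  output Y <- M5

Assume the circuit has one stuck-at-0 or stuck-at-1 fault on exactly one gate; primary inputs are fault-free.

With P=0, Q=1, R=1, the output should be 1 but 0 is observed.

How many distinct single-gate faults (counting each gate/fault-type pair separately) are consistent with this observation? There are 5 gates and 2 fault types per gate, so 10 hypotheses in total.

Fault-free: M1=1, M2=0, M3=1, M4=1, M5=1 → 1. Observed 0.
  M1 stuck-at-0: output 1 ✗
  M1 stuck-at-1: output 1 ✗
  M2 stuck-at-0: output 1 ✗
  M2 stuck-at-1: output 0 ✓
  M3 stuck-at-0: output 0 ✓
  M3 stuck-at-1: output 1 ✗
  M4 stuck-at-0: output 0 ✓
  M4 stuck-at-1: output 1 ✗
  M5 stuck-at-0: output 0 ✓
  M5 stuck-at-1: output 1 ✗
Consistent faults: {M2 stuck-at-1, M3 stuck-at-0, M4 stuck-at-0, M5 stuck-at-0} — 4 in all.

4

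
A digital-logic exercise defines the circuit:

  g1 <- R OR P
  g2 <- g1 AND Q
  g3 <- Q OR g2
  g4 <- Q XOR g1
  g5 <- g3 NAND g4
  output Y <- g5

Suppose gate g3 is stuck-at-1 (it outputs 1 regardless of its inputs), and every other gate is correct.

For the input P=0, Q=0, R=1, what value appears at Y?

0

Propagate with g3 forced: g1=1, g2=0, g3=1 [stuck-at-1], g4=1, g5=0.
So Y = 0. (Without the fault it would be 1.)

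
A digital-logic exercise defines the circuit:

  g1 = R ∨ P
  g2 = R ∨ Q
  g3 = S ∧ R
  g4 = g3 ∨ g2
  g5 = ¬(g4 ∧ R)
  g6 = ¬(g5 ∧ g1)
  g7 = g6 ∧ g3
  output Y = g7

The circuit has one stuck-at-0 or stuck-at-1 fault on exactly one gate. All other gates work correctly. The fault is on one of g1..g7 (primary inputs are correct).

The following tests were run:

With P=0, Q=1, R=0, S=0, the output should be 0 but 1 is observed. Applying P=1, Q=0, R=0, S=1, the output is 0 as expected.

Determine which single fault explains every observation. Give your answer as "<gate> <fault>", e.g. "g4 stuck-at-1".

g3 stuck-at-1

Fault-free values for test 1 (P=0, Q=1, R=0, S=0): g1=0, g2=1, g3=0, g4=1, g5=1, g6=1, g7=0, giving Y=0. Observed 1.
Test 1: faults giving observed 1 are {g3 stuck-at-1, g7 stuck-at-1}.
Test 2 (P=1, Q=0, R=0, S=1): fault-free g1=1, g2=0, g3=0, g4=0, g5=1, g6=0, g7=0 → 0; observed 0. Eliminates g7 stuck-at-1.
Only g3 stuck-at-1 is consistent with every test.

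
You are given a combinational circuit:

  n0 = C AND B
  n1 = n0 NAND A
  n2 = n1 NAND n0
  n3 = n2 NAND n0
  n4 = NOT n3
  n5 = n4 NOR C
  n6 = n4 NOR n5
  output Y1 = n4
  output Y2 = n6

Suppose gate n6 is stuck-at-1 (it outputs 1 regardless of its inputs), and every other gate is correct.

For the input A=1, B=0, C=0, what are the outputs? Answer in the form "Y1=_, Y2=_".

Y1=0, Y2=1

Propagate with n6 forced: n0=0, n1=1, n2=1, n3=1, n4=0, n5=1, n6=1 [stuck-at-1].
So the outputs are Y1=0, Y2=1. (Without the fault they would be Y1=0, Y2=0.)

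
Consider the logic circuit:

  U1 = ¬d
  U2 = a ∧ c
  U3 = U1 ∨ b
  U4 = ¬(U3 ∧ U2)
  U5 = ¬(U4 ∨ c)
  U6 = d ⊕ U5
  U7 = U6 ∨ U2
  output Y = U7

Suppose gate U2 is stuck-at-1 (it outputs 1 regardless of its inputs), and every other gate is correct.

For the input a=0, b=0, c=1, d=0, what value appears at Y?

Propagate with U2 forced: U1=1, U2=1 [stuck-at-1], U3=1, U4=0, U5=0, U6=0, U7=1.
So Y = 1. (Without the fault it would be 0.)

1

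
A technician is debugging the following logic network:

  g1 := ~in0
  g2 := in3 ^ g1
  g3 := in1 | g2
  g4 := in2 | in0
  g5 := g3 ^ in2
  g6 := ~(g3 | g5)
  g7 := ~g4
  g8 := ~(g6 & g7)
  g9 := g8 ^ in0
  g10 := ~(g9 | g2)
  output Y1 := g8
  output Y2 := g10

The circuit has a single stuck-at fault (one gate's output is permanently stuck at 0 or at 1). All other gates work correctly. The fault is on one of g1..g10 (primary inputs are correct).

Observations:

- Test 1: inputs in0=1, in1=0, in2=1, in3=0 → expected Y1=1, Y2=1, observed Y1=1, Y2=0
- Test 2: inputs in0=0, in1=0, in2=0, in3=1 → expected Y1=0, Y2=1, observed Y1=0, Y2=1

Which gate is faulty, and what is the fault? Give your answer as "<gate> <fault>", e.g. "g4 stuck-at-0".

Fault-free values for test 1 (in0=1, in1=0, in2=1, in3=0): g1=0, g2=0, g3=0, g4=1, g5=1, g6=0, g7=0, g8=1, g9=0, g10=1, giving Y1=1, Y2=1. Observed Y1=1, Y2=0.
Test 1: faults giving observed Y1=1, Y2=0 are {g1 stuck-at-1, g2 stuck-at-1, g9 stuck-at-1, g10 stuck-at-0}.
Test 2 (in0=0, in1=0, in2=0, in3=1): fault-free g1=1, g2=0, g3=0, g4=0, g5=0, g6=1, g7=1, g8=0, g9=0, g10=1 → Y1=0, Y2=1; observed Y1=0, Y2=1. Eliminates g2 stuck-at-1, g9 stuck-at-1, g10 stuck-at-0.
Only g1 stuck-at-1 is consistent with every test.

g1 stuck-at-1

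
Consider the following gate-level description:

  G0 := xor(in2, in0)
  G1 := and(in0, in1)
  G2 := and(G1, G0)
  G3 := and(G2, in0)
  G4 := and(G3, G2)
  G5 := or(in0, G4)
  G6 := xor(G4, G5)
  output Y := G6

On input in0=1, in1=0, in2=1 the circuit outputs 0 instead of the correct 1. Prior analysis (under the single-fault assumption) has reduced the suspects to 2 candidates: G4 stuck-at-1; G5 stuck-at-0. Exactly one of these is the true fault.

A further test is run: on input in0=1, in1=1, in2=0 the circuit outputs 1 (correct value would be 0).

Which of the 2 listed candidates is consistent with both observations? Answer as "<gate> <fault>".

G5 stuck-at-0

Evaluate each candidate on input in0=1, in1=1, in2=0:
  G4 stuck-at-1: G0=1, G1=1, G2=1, G3=1, G4=1 [stuck-at-1], G5=1, G6=0 → 0 — eliminated
  G5 stuck-at-0: G0=1, G1=1, G2=1, G3=1, G4=1, G5=0 [stuck-at-0], G6=1 → 1 — matches
Only G5 stuck-at-0 reproduces the observed 1.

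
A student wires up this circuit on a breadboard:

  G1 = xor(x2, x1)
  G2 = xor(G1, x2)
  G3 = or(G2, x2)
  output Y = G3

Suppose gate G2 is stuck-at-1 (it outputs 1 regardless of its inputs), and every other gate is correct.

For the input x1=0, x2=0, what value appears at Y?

1

Propagate with G2 forced: G1=0, G2=1 [stuck-at-1], G3=1.
So Y = 1. (Without the fault it would be 0.)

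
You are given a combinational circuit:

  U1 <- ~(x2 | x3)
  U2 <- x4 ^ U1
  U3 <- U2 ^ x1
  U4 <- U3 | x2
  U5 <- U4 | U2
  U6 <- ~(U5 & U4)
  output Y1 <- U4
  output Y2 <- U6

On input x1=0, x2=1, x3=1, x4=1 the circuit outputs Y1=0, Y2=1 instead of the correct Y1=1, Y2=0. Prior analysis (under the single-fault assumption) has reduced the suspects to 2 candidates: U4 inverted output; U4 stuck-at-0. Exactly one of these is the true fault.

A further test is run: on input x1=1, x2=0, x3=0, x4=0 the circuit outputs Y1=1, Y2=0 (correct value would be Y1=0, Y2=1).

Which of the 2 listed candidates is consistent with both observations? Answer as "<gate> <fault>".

Evaluate each candidate on input x1=1, x2=0, x3=0, x4=0:
  U4 inverted output: U1=1, U2=1, U3=0, U4=1 [inverted output], U5=1, U6=0 → Y1=1, Y2=0 — matches
  U4 stuck-at-0: U1=1, U2=1, U3=0, U4=0 [stuck-at-0], U5=1, U6=1 → Y1=0, Y2=1 — eliminated
Only U4 inverted output reproduces the observed Y1=1, Y2=0.

U4 inverted output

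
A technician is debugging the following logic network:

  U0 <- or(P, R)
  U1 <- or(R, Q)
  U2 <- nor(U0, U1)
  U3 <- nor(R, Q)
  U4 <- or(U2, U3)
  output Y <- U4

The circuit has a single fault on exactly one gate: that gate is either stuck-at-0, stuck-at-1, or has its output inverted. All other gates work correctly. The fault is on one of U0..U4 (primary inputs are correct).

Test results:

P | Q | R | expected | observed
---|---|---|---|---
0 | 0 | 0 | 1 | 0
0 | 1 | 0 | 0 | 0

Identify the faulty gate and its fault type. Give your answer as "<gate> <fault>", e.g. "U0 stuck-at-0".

Fault-free values for test 1 (P=0, Q=0, R=0): U0=0, U1=0, U2=1, U3=1, U4=1, giving Y=1. Observed 0.
Test 1: faults giving observed 0 are {U4 stuck-at-0, U4 inverted output}.
Test 2 (P=0, Q=1, R=0): fault-free U0=0, U1=1, U2=0, U3=0, U4=0 → 0; observed 0. Eliminates U4 inverted output.
Only U4 stuck-at-0 is consistent with every test.

U4 stuck-at-0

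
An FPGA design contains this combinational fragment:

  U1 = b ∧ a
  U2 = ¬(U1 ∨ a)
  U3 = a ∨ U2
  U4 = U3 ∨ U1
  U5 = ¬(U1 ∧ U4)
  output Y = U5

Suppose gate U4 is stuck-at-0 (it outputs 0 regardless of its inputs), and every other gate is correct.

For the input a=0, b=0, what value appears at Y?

Propagate with U4 forced: U1=0, U2=1, U3=1, U4=0 [stuck-at-0], U5=1.
So Y = 1. (Same as the fault-free value — the fault is masked on this input.)

1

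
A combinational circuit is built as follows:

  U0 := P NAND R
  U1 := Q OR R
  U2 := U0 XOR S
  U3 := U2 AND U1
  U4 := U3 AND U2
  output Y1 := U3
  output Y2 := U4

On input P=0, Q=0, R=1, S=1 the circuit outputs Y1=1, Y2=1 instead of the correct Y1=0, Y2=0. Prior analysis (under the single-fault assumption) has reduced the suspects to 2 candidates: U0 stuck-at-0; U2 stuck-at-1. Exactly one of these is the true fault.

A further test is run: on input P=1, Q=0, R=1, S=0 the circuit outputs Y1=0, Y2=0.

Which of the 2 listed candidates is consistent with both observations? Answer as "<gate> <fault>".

Evaluate each candidate on input P=1, Q=0, R=1, S=0:
  U0 stuck-at-0: U0=0 [stuck-at-0], U1=1, U2=0, U3=0, U4=0 → Y1=0, Y2=0 — matches
  U2 stuck-at-1: U0=0, U1=1, U2=1 [stuck-at-1], U3=1, U4=1 → Y1=1, Y2=1 — eliminated
Only U0 stuck-at-0 reproduces the observed Y1=0, Y2=0.

U0 stuck-at-0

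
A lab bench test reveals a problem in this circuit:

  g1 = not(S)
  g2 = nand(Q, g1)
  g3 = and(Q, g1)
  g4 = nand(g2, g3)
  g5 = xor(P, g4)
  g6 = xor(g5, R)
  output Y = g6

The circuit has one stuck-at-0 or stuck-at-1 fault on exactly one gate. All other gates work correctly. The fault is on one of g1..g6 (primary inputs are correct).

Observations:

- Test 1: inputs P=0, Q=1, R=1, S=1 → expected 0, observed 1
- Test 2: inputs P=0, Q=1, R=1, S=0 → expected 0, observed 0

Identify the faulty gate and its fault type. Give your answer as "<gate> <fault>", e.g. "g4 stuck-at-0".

g3 stuck-at-1

Fault-free values for test 1 (P=0, Q=1, R=1, S=1): g1=0, g2=1, g3=0, g4=1, g5=1, g6=0, giving Y=0. Observed 1.
Test 1: faults giving observed 1 are {g3 stuck-at-1, g4 stuck-at-0, g5 stuck-at-0, g6 stuck-at-1}.
Test 2 (P=0, Q=1, R=1, S=0): fault-free g1=1, g2=0, g3=1, g4=1, g5=1, g6=0 → 0; observed 0. Eliminates g4 stuck-at-0, g5 stuck-at-0, g6 stuck-at-1.
Only g3 stuck-at-1 is consistent with every test.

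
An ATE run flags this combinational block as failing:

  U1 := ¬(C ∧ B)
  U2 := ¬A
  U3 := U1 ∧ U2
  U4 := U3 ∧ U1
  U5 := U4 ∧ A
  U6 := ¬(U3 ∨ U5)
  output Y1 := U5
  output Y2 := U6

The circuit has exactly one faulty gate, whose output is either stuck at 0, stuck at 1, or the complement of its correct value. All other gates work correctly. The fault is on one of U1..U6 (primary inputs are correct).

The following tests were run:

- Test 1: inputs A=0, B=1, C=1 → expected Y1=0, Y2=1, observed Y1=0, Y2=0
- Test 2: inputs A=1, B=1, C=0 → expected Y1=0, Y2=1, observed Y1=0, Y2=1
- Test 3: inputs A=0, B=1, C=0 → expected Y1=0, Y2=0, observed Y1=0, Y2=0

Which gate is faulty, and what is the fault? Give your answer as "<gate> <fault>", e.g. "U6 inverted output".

U1 stuck-at-1

Fault-free values for test 1 (A=0, B=1, C=1): U1=0, U2=1, U3=0, U4=0, U5=0, U6=1, giving Y1=0, Y2=1. Observed Y1=0, Y2=0.
Test 1: faults giving observed Y1=0, Y2=0 are {U1 stuck-at-1, U1 inverted output, U3 stuck-at-1, U3 inverted output, U6 stuck-at-0, U6 inverted output}.
Test 2 (A=1, B=1, C=0): fault-free U1=1, U2=0, U3=0, U4=0, U5=0, U6=1 → Y1=0, Y2=1; observed Y1=0, Y2=1. Eliminates U3 stuck-at-1, U3 inverted output, U6 stuck-at-0, U6 inverted output.
Test 3 (A=0, B=1, C=0): fault-free U1=1, U2=1, U3=1, U4=1, U5=0, U6=0 → Y1=0, Y2=0; observed Y1=0, Y2=0. Eliminates U1 inverted output.
Only U1 stuck-at-1 is consistent with every test.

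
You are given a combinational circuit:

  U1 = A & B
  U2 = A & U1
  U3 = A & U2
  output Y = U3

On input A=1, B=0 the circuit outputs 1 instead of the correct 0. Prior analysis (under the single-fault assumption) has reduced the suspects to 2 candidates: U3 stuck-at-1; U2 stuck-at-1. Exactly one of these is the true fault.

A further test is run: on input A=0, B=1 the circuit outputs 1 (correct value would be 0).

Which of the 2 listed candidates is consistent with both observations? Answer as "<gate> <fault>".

Evaluate each candidate on input A=0, B=1:
  U3 stuck-at-1: U1=0, U2=0, U3=1 [stuck-at-1] → 1 — matches
  U2 stuck-at-1: U1=0, U2=1 [stuck-at-1], U3=0 → 0 — eliminated
Only U3 stuck-at-1 reproduces the observed 1.

U3 stuck-at-1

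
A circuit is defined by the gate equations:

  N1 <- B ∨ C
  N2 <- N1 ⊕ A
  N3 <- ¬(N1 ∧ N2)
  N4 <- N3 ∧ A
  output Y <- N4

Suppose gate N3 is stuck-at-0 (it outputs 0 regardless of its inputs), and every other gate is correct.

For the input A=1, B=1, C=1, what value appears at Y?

0

Propagate with N3 forced: N1=1, N2=0, N3=0 [stuck-at-0], N4=0.
So Y = 0. (Without the fault it would be 1.)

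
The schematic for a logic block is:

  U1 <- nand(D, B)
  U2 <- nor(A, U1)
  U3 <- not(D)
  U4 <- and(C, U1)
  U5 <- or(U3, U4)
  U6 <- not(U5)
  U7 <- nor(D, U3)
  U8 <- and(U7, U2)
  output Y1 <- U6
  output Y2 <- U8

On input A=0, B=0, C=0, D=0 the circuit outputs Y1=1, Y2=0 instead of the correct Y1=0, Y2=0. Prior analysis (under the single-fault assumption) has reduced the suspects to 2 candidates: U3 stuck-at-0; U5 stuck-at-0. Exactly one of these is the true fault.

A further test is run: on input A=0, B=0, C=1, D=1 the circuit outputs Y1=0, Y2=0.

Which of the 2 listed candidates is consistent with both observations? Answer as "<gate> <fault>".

Evaluate each candidate on input A=0, B=0, C=1, D=1:
  U3 stuck-at-0: U1=1, U2=0, U3=0 [stuck-at-0], U4=1, U5=1, U6=0, U7=0, U8=0 → Y1=0, Y2=0 — matches
  U5 stuck-at-0: U1=1, U2=0, U3=0, U4=1, U5=0 [stuck-at-0], U6=1, U7=0, U8=0 → Y1=1, Y2=0 — eliminated
Only U3 stuck-at-0 reproduces the observed Y1=0, Y2=0.

U3 stuck-at-0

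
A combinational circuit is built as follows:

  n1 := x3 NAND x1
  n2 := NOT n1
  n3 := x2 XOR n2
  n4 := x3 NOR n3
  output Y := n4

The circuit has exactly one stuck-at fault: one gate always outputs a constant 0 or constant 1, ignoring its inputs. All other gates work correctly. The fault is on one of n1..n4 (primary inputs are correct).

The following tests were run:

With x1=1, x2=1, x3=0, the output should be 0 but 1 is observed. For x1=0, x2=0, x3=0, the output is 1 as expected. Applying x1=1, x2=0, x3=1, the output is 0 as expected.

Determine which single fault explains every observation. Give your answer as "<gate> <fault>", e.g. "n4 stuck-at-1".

n3 stuck-at-0

Fault-free values for test 1 (x1=1, x2=1, x3=0): n1=1, n2=0, n3=1, n4=0, giving Y=0. Observed 1.
Test 1: faults giving observed 1 are {n1 stuck-at-0, n2 stuck-at-1, n3 stuck-at-0, n4 stuck-at-1}.
Test 2 (x1=0, x2=0, x3=0): fault-free n1=1, n2=0, n3=0, n4=1 → 1; observed 1. Eliminates n1 stuck-at-0, n2 stuck-at-1.
Test 3 (x1=1, x2=0, x3=1): fault-free n1=0, n2=1, n3=1, n4=0 → 0; observed 0. Eliminates n4 stuck-at-1.
Only n3 stuck-at-0 is consistent with every test.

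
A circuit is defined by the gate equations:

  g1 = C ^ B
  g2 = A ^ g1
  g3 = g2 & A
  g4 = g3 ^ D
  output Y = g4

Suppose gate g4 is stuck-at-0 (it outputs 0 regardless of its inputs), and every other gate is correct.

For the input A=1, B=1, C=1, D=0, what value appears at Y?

0

Propagate with g4 forced: g1=0, g2=1, g3=1, g4=0 [stuck-at-0].
So Y = 0. (Without the fault it would be 1.)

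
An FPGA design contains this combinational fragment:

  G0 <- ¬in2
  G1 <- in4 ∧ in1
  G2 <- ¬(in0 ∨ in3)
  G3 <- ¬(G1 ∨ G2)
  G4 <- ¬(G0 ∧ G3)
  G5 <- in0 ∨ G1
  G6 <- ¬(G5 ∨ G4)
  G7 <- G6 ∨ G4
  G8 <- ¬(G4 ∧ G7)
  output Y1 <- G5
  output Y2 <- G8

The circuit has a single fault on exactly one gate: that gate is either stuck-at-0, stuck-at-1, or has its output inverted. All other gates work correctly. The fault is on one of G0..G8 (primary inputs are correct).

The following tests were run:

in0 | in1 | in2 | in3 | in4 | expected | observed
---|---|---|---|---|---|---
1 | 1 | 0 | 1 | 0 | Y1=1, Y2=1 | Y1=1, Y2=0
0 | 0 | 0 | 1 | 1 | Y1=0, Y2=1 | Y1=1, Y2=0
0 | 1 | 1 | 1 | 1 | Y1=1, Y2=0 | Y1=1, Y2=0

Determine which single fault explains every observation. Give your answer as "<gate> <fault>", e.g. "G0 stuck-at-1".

Fault-free values for test 1 (in0=1, in1=1, in2=0, in3=1, in4=0): G0=1, G1=0, G2=0, G3=1, G4=0, G5=1, G6=0, G7=0, G8=1, giving Y1=1, Y2=1. Observed Y1=1, Y2=0.
Test 1: faults giving observed Y1=1, Y2=0 are {G0 stuck-at-0, G0 inverted output, G1 stuck-at-1, G1 inverted output, G2 stuck-at-1, G2 inverted output, G3 stuck-at-0, G3 inverted output, G4 stuck-at-1, G4 inverted output, G8 stuck-at-0, G8 inverted output}.
Test 2 (in0=0, in1=0, in2=0, in3=1, in4=1): fault-free G0=1, G1=0, G2=0, G3=1, G4=0, G5=0, G6=1, G7=1, G8=1 → Y1=0, Y2=1; observed Y1=1, Y2=0. Eliminates G0 stuck-at-0, G0 inverted output, G2 stuck-at-1, G2 inverted output, G3 stuck-at-0, G3 inverted output, G4 stuck-at-1, G4 inverted output, G8 stuck-at-0, G8 inverted output.
Test 3 (in0=0, in1=1, in2=1, in3=1, in4=1): fault-free G0=0, G1=1, G2=0, G3=0, G4=1, G5=1, G6=0, G7=1, G8=0 → Y1=1, Y2=0; observed Y1=1, Y2=0. Eliminates G1 inverted output.
Only G1 stuck-at-1 is consistent with every test.

G1 stuck-at-1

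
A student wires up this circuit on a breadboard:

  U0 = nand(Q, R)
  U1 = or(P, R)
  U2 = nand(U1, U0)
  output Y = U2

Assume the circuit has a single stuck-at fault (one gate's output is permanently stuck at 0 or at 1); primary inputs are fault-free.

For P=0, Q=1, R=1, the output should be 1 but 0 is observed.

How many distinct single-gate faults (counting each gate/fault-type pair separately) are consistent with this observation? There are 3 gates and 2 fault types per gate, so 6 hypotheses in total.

2

Fault-free: U0=0, U1=1, U2=1 → 1. Observed 0.
  U0 stuck-at-0: output 1 ✗
  U0 stuck-at-1: output 0 ✓
  U1 stuck-at-0: output 1 ✗
  U1 stuck-at-1: output 1 ✗
  U2 stuck-at-0: output 0 ✓
  U2 stuck-at-1: output 1 ✗
Consistent faults: {U0 stuck-at-1, U2 stuck-at-0} — 2 in all.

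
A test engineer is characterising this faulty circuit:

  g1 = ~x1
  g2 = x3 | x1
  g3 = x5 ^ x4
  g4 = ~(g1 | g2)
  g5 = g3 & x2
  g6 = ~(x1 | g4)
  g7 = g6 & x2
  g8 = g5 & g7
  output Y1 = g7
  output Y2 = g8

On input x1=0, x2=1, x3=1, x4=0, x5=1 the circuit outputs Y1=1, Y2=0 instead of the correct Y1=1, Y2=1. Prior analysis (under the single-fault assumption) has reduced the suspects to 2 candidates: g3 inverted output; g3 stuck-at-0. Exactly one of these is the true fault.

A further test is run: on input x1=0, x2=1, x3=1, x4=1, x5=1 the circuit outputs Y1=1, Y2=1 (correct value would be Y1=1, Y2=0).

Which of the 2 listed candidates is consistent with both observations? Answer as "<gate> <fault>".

g3 inverted output

Evaluate each candidate on input x1=0, x2=1, x3=1, x4=1, x5=1:
  g3 inverted output: g1=1, g2=1, g3=1 [inverted output], g4=0, g5=1, g6=1, g7=1, g8=1 → Y1=1, Y2=1 — matches
  g3 stuck-at-0: g1=1, g2=1, g3=0 [stuck-at-0], g4=0, g5=0, g6=1, g7=1, g8=0 → Y1=1, Y2=0 — eliminated
Only g3 inverted output reproduces the observed Y1=1, Y2=1.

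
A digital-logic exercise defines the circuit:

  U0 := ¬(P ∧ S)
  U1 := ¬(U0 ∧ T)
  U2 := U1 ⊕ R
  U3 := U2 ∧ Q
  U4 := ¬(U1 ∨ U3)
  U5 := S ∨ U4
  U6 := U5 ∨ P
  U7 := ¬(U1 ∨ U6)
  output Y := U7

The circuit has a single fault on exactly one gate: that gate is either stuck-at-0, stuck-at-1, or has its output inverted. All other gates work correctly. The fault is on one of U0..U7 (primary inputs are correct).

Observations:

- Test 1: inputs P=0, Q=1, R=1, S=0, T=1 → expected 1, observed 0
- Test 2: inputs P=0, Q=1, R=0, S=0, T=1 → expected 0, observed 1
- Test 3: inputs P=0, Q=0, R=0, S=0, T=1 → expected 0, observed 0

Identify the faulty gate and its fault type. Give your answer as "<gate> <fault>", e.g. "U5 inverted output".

Fault-free values for test 1 (P=0, Q=1, R=1, S=0, T=1): U0=1, U1=0, U2=1, U3=1, U4=0, U5=0, U6=0, U7=1, giving Y=1. Observed 0.
Test 1: faults giving observed 0 are {U0 stuck-at-0, U0 inverted output, U1 stuck-at-1, U1 inverted output, U2 stuck-at-0, U2 inverted output, U3 stuck-at-0, U3 inverted output, U4 stuck-at-1, U4 inverted output, U5 stuck-at-1, U5 inverted output, U6 stuck-at-1, U6 inverted output, U7 stuck-at-0, U7 inverted output}.
Test 2 (P=0, Q=1, R=0, S=0, T=1): fault-free U0=1, U1=0, U2=0, U3=0, U4=1, U5=1, U6=1, U7=0 → 0; observed 1. Eliminates U0 stuck-at-0, U0 inverted output, U1 stuck-at-1, U1 inverted output, U2 stuck-at-0, U3 stuck-at-0, U4 stuck-at-1, U5 stuck-at-1, U6 stuck-at-1, U7 stuck-at-0.
Test 3 (P=0, Q=0, R=0, S=0, T=1): fault-free U0=1, U1=0, U2=0, U3=0, U4=1, U5=1, U6=1, U7=0 → 0; observed 0. Eliminates U3 inverted output, U4 inverted output, U5 inverted output, U6 inverted output, U7 inverted output.
Only U2 inverted output is consistent with every test.

U2 inverted output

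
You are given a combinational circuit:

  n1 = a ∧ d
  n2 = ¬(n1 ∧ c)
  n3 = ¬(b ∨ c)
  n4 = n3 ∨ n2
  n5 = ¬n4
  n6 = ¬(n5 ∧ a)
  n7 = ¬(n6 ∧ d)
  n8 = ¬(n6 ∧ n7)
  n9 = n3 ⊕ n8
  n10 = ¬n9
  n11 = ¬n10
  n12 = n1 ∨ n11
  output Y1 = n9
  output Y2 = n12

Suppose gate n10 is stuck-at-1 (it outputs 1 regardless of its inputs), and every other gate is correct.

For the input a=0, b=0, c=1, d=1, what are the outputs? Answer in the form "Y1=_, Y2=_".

Y1=1, Y2=0

Propagate with n10 forced: n1=0, n2=1, n3=0, n4=1, n5=0, n6=1, n7=0, n8=1, n9=1, n10=1 [stuck-at-1], n11=0, n12=0.
So the outputs are Y1=1, Y2=0. (Without the fault they would be Y1=1, Y2=1.)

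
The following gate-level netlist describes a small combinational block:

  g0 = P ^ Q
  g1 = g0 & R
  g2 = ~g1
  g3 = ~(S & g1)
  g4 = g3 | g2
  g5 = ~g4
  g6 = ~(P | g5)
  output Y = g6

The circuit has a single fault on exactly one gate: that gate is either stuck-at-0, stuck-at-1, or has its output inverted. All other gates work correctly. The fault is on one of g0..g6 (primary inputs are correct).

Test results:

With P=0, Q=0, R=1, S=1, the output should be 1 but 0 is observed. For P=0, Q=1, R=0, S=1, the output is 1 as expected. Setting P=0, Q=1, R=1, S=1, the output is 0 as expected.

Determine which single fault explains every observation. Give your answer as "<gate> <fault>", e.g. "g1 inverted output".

Fault-free values for test 1 (P=0, Q=0, R=1, S=1): g0=0, g1=0, g2=1, g3=1, g4=1, g5=0, g6=1, giving Y=1. Observed 0.
Test 1: faults giving observed 0 are {g0 stuck-at-1, g0 inverted output, g1 stuck-at-1, g1 inverted output, g4 stuck-at-0, g4 inverted output, g5 stuck-at-1, g5 inverted output, g6 stuck-at-0, g6 inverted output}.
Test 2 (P=0, Q=1, R=0, S=1): fault-free g0=1, g1=0, g2=1, g3=1, g4=1, g5=0, g6=1 → 1; observed 1. Eliminates g1 stuck-at-1, g1 inverted output, g4 stuck-at-0, g4 inverted output, g5 stuck-at-1, g5 inverted output, g6 stuck-at-0, g6 inverted output.
Test 3 (P=0, Q=1, R=1, S=1): fault-free g0=1, g1=1, g2=0, g3=0, g4=0, g5=1, g6=0 → 0; observed 0. Eliminates g0 inverted output.
Only g0 stuck-at-1 is consistent with every test.

g0 stuck-at-1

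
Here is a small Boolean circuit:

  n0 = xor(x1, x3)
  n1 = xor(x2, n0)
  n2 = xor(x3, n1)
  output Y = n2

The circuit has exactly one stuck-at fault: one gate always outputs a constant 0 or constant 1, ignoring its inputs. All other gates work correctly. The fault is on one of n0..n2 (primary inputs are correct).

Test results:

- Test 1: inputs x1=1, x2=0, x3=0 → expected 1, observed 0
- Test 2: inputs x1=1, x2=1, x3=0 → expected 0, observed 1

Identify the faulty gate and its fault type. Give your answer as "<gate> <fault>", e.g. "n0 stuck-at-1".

n0 stuck-at-0

Fault-free values for test 1 (x1=1, x2=0, x3=0): n0=1, n1=1, n2=1, giving Y=1. Observed 0.
Test 1: faults giving observed 0 are {n0 stuck-at-0, n1 stuck-at-0, n2 stuck-at-0}.
Test 2 (x1=1, x2=1, x3=0): fault-free n0=1, n1=0, n2=0 → 0; observed 1. Eliminates n1 stuck-at-0, n2 stuck-at-0.
Only n0 stuck-at-0 is consistent with every test.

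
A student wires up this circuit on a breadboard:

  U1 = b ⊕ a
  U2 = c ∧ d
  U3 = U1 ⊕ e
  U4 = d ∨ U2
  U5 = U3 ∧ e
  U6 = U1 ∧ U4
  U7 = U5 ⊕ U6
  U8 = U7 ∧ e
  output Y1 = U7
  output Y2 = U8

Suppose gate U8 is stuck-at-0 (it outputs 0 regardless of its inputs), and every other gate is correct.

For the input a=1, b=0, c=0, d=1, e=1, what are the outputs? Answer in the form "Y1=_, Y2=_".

Y1=1, Y2=0

Propagate with U8 forced: U1=1, U2=0, U3=0, U4=1, U5=0, U6=1, U7=1, U8=0 [stuck-at-0].
So the outputs are Y1=1, Y2=0. (Without the fault they would be Y1=1, Y2=1.)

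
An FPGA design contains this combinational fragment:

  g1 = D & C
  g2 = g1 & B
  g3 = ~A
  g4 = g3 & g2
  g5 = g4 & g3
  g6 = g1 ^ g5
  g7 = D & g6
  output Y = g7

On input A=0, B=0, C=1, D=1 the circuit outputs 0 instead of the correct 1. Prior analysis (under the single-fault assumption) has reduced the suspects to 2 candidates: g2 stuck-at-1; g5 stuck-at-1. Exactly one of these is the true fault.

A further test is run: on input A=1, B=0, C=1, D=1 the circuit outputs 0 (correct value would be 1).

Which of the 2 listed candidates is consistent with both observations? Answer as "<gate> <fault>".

Evaluate each candidate on input A=1, B=0, C=1, D=1:
  g2 stuck-at-1: g1=1, g2=1 [stuck-at-1], g3=0, g4=0, g5=0, g6=1, g7=1 → 1 — eliminated
  g5 stuck-at-1: g1=1, g2=0, g3=0, g4=0, g5=1 [stuck-at-1], g6=0, g7=0 → 0 — matches
Only g5 stuck-at-1 reproduces the observed 0.

g5 stuck-at-1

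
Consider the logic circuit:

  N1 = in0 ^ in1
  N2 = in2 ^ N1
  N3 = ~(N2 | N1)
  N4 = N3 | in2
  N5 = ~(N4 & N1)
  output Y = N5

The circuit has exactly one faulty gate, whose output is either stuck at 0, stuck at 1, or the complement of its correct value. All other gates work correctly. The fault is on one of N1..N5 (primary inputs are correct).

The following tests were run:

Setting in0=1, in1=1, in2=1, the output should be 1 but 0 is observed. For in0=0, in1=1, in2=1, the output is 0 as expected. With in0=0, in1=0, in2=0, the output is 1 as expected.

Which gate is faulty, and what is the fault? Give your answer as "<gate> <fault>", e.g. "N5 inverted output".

Fault-free values for test 1 (in0=1, in1=1, in2=1): N1=0, N2=1, N3=0, N4=1, N5=1, giving Y=1. Observed 0.
Test 1: faults giving observed 0 are {N1 stuck-at-1, N1 inverted output, N5 stuck-at-0, N5 inverted output}.
Test 2 (in0=0, in1=1, in2=1): fault-free N1=1, N2=0, N3=0, N4=1, N5=0 → 0; observed 0. Eliminates N1 inverted output, N5 inverted output.
Test 3 (in0=0, in1=0, in2=0): fault-free N1=0, N2=0, N3=1, N4=1, N5=1 → 1; observed 1. Eliminates N5 stuck-at-0.
Only N1 stuck-at-1 is consistent with every test.

N1 stuck-at-1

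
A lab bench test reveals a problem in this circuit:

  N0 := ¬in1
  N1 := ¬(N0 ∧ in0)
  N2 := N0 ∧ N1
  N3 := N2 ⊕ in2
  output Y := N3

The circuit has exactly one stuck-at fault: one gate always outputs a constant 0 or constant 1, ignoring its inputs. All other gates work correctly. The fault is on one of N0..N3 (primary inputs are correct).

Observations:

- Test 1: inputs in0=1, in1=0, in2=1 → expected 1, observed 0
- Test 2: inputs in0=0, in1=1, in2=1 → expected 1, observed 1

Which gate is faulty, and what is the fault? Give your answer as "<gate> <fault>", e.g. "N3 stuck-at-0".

Fault-free values for test 1 (in0=1, in1=0, in2=1): N0=1, N1=0, N2=0, N3=1, giving Y=1. Observed 0.
Test 1: faults giving observed 0 are {N1 stuck-at-1, N2 stuck-at-1, N3 stuck-at-0}.
Test 2 (in0=0, in1=1, in2=1): fault-free N0=0, N1=1, N2=0, N3=1 → 1; observed 1. Eliminates N2 stuck-at-1, N3 stuck-at-0.
Only N1 stuck-at-1 is consistent with every test.

N1 stuck-at-1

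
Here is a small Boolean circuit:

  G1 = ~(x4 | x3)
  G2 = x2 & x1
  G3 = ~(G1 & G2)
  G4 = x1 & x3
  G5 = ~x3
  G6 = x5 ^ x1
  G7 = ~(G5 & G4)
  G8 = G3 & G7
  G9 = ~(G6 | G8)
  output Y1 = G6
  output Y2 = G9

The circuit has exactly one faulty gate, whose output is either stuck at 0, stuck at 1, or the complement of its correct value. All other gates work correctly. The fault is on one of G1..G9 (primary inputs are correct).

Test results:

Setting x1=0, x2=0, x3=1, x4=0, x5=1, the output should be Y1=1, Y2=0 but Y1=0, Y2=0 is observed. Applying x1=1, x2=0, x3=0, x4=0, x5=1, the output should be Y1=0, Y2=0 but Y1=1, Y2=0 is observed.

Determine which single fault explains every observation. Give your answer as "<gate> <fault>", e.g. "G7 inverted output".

Fault-free values for test 1 (x1=0, x2=0, x3=1, x4=0, x5=1): G1=0, G2=0, G3=1, G4=0, G5=0, G6=1, G7=1, G8=1, G9=0, giving Y1=1, Y2=0. Observed Y1=0, Y2=0.
Test 1: faults giving observed Y1=0, Y2=0 are {G6 stuck-at-0, G6 inverted output}.
Test 2 (x1=1, x2=0, x3=0, x4=0, x5=1): fault-free G1=1, G2=0, G3=1, G4=0, G5=1, G6=0, G7=1, G8=1, G9=0 → Y1=0, Y2=0; observed Y1=1, Y2=0. Eliminates G6 stuck-at-0.
Only G6 inverted output is consistent with every test.

G6 inverted output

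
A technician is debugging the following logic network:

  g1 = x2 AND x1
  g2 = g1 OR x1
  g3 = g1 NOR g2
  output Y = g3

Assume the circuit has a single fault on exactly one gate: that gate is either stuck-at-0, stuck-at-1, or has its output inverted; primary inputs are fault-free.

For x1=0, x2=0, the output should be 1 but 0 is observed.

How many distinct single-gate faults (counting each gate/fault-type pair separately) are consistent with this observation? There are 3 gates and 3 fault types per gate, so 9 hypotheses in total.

6

Fault-free: g1=0, g2=0, g3=1 → 1. Observed 0.
  g1 stuck-at-0: output 1 ✗
  g1 stuck-at-1: output 0 ✓
  g1 inverted output: output 0 ✓
  g2 stuck-at-0: output 1 ✗
  g2 stuck-at-1: output 0 ✓
  g2 inverted output: output 0 ✓
  g3 stuck-at-0: output 0 ✓
  g3 stuck-at-1: output 1 ✗
  g3 inverted output: output 0 ✓
Consistent faults: {g1 stuck-at-1, g1 inverted output, g2 stuck-at-1, g2 inverted output, g3 stuck-at-0, g3 inverted output} — 6 in all.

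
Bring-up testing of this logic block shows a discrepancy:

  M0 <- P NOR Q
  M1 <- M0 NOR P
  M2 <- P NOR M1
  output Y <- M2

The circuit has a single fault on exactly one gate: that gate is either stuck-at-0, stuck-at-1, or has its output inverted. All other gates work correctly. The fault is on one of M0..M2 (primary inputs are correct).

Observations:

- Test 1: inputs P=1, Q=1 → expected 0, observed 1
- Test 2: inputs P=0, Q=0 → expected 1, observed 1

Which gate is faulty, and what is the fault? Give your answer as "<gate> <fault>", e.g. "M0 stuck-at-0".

M2 stuck-at-1

Fault-free values for test 1 (P=1, Q=1): M0=0, M1=0, M2=0, giving Y=0. Observed 1.
Test 1: faults giving observed 1 are {M2 stuck-at-1, M2 inverted output}.
Test 2 (P=0, Q=0): fault-free M0=1, M1=0, M2=1 → 1; observed 1. Eliminates M2 inverted output.
Only M2 stuck-at-1 is consistent with every test.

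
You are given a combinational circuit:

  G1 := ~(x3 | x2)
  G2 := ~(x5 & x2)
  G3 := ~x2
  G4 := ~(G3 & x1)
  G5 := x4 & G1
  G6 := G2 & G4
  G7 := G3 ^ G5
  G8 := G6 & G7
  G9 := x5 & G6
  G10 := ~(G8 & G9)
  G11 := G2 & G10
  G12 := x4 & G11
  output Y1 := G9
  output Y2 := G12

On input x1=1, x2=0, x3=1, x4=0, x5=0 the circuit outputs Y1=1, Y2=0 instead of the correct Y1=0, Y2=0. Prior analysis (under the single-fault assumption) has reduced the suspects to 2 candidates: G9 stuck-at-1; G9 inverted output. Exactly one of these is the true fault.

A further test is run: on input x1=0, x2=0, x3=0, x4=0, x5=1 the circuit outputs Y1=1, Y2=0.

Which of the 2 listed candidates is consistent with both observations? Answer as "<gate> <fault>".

Evaluate each candidate on input x1=0, x2=0, x3=0, x4=0, x5=1:
  G9 stuck-at-1: G1=1, G2=1, G3=1, G4=1, G5=0, G6=1, G7=1, G8=1, G9=1 [stuck-at-1], G10=0, G11=0, G12=0 → Y1=1, Y2=0 — matches
  G9 inverted output: G1=1, G2=1, G3=1, G4=1, G5=0, G6=1, G7=1, G8=1, G9=0 [inverted output], G10=1, G11=1, G12=0 → Y1=0, Y2=0 — eliminated
Only G9 stuck-at-1 reproduces the observed Y1=1, Y2=0.

G9 stuck-at-1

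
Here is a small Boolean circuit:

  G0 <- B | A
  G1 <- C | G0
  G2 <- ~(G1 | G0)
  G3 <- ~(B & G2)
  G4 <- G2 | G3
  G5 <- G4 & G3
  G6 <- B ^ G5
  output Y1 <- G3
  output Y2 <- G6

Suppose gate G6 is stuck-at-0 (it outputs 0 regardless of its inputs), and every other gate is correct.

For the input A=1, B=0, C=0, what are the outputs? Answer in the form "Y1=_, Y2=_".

Propagate with G6 forced: G0=1, G1=1, G2=0, G3=1, G4=1, G5=1, G6=0 [stuck-at-0].
So the outputs are Y1=1, Y2=0. (Without the fault they would be Y1=1, Y2=1.)

Y1=1, Y2=0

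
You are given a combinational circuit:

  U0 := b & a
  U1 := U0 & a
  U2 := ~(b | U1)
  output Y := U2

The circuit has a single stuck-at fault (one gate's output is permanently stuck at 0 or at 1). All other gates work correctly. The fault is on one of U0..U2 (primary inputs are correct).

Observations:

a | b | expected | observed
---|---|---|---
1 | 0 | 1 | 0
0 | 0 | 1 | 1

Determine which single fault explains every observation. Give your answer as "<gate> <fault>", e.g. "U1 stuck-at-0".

Fault-free values for test 1 (a=1, b=0): U0=0, U1=0, U2=1, giving Y=1. Observed 0.
Test 1: faults giving observed 0 are {U0 stuck-at-1, U1 stuck-at-1, U2 stuck-at-0}.
Test 2 (a=0, b=0): fault-free U0=0, U1=0, U2=1 → 1; observed 1. Eliminates U1 stuck-at-1, U2 stuck-at-0.
Only U0 stuck-at-1 is consistent with every test.

U0 stuck-at-1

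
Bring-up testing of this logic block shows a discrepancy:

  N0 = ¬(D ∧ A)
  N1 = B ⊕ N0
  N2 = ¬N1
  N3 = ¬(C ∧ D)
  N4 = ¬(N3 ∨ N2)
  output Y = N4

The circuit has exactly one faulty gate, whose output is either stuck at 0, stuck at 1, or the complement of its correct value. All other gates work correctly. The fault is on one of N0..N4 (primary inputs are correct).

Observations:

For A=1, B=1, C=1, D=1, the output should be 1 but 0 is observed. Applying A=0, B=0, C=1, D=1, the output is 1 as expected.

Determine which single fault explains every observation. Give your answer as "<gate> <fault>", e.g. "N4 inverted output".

N0 stuck-at-1

Fault-free values for test 1 (A=1, B=1, C=1, D=1): N0=0, N1=1, N2=0, N3=0, N4=1, giving Y=1. Observed 0.
Test 1: faults giving observed 0 are {N0 stuck-at-1, N0 inverted output, N1 stuck-at-0, N1 inverted output, N2 stuck-at-1, N2 inverted output, N3 stuck-at-1, N3 inverted output, N4 stuck-at-0, N4 inverted output}.
Test 2 (A=0, B=0, C=1, D=1): fault-free N0=1, N1=1, N2=0, N3=0, N4=1 → 1; observed 1. Eliminates N0 inverted output, N1 stuck-at-0, N1 inverted output, N2 stuck-at-1, N2 inverted output, N3 stuck-at-1, N3 inverted output, N4 stuck-at-0, N4 inverted output.
Only N0 stuck-at-1 is consistent with every test.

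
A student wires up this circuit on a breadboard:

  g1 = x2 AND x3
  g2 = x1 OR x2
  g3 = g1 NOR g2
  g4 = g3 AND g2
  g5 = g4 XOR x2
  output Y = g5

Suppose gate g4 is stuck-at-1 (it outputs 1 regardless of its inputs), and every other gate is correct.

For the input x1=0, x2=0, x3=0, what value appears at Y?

1

Propagate with g4 forced: g1=0, g2=0, g3=1, g4=1 [stuck-at-1], g5=1.
So Y = 1. (Without the fault it would be 0.)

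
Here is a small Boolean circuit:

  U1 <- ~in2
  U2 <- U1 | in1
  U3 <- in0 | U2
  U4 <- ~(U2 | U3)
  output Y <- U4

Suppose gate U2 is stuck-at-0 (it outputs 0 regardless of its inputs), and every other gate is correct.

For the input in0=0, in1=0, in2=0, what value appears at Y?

Propagate with U2 forced: U1=1, U2=0 [stuck-at-0], U3=0, U4=1.
So Y = 1. (Without the fault it would be 0.)

1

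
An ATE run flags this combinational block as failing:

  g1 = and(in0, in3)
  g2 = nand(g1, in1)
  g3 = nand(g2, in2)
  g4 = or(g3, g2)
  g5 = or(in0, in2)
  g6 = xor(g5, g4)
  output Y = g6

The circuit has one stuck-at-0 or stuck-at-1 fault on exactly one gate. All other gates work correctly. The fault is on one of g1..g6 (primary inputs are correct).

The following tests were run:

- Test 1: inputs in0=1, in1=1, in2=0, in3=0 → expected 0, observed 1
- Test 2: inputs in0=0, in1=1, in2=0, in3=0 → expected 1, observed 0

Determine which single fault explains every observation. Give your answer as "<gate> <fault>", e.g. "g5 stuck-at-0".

g4 stuck-at-0

Fault-free values for test 1 (in0=1, in1=1, in2=0, in3=0): g1=0, g2=1, g3=1, g4=1, g5=1, g6=0, giving Y=0. Observed 1.
Test 1: faults giving observed 1 are {g4 stuck-at-0, g5 stuck-at-0, g6 stuck-at-1}.
Test 2 (in0=0, in1=1, in2=0, in3=0): fault-free g1=0, g2=1, g3=1, g4=1, g5=0, g6=1 → 1; observed 0. Eliminates g5 stuck-at-0, g6 stuck-at-1.
Only g4 stuck-at-0 is consistent with every test.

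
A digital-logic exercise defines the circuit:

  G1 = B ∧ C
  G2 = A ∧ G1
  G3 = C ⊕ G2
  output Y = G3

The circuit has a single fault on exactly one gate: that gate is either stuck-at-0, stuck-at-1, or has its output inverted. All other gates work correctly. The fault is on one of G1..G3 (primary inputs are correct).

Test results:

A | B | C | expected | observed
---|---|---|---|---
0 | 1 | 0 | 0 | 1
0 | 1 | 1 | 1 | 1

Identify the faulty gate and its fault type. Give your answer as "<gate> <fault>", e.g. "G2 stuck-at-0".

Fault-free values for test 1 (A=0, B=1, C=0): G1=0, G2=0, G3=0, giving Y=0. Observed 1.
Test 1: faults giving observed 1 are {G2 stuck-at-1, G2 inverted output, G3 stuck-at-1, G3 inverted output}.
Test 2 (A=0, B=1, C=1): fault-free G1=1, G2=0, G3=1 → 1; observed 1. Eliminates G2 stuck-at-1, G2 inverted output, G3 inverted output.
Only G3 stuck-at-1 is consistent with every test.

G3 stuck-at-1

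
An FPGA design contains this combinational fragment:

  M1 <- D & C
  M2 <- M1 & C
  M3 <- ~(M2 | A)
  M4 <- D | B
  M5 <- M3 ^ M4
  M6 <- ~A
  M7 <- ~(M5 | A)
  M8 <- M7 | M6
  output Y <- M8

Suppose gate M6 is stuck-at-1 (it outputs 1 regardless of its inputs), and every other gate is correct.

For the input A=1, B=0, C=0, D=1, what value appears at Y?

1

Propagate with M6 forced: M1=0, M2=0, M3=0, M4=1, M5=1, M6=1 [stuck-at-1], M7=0, M8=1.
So Y = 1. (Without the fault it would be 0.)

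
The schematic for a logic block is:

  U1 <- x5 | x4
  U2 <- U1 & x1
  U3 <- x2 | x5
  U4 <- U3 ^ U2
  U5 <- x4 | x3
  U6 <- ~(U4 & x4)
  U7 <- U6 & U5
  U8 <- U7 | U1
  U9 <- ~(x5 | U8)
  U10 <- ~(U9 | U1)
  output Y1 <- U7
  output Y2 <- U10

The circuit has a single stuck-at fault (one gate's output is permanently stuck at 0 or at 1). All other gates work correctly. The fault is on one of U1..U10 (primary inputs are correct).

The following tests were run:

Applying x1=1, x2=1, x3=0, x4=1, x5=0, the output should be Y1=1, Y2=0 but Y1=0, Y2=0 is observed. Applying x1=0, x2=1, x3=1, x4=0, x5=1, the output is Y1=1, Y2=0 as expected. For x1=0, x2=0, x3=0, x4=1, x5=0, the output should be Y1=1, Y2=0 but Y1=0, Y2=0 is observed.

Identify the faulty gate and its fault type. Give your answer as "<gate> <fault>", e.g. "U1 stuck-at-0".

Fault-free values for test 1 (x1=1, x2=1, x3=0, x4=1, x5=0): U1=1, U2=1, U3=1, U4=0, U5=1, U6=1, U7=1, U8=1, U9=0, U10=0, giving Y1=1, Y2=0. Observed Y1=0, Y2=0.
Test 1: faults giving observed Y1=0, Y2=0 are {U1 stuck-at-0, U2 stuck-at-0, U3 stuck-at-0, U4 stuck-at-1, U5 stuck-at-0, U6 stuck-at-0, U7 stuck-at-0}.
Test 2 (x1=0, x2=1, x3=1, x4=0, x5=1): fault-free U1=1, U2=0, U3=1, U4=1, U5=1, U6=1, U7=1, U8=1, U9=0, U10=0 → Y1=1, Y2=0; observed Y1=1, Y2=0. Eliminates U1 stuck-at-0, U5 stuck-at-0, U6 stuck-at-0, U7 stuck-at-0.
Test 3 (x1=0, x2=0, x3=0, x4=1, x5=0): fault-free U1=1, U2=0, U3=0, U4=0, U5=1, U6=1, U7=1, U8=1, U9=0, U10=0 → Y1=1, Y2=0; observed Y1=0, Y2=0. Eliminates U2 stuck-at-0, U3 stuck-at-0.
Only U4 stuck-at-1 is consistent with every test.

U4 stuck-at-1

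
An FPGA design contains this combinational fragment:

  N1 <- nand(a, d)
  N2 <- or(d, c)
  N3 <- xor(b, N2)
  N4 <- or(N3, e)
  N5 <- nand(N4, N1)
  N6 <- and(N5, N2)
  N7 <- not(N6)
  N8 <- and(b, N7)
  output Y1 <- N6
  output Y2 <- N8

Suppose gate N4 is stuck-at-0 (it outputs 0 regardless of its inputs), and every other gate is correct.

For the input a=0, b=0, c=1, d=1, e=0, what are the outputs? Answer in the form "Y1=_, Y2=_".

Y1=1, Y2=0

Propagate with N4 forced: N1=1, N2=1, N3=1, N4=0 [stuck-at-0], N5=1, N6=1, N7=0, N8=0.
So the outputs are Y1=1, Y2=0. (Without the fault they would be Y1=0, Y2=0.)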